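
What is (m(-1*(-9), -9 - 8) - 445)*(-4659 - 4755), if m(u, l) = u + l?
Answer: 4264542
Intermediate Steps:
m(u, l) = l + u
(m(-1*(-9), -9 - 8) - 445)*(-4659 - 4755) = (((-9 - 8) - 1*(-9)) - 445)*(-4659 - 4755) = ((-17 + 9) - 445)*(-9414) = (-8 - 445)*(-9414) = -453*(-9414) = 4264542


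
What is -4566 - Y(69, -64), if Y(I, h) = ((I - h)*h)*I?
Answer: 582762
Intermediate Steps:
Y(I, h) = I*h*(I - h) (Y(I, h) = (h*(I - h))*I = I*h*(I - h))
-4566 - Y(69, -64) = -4566 - 69*(-64)*(69 - 1*(-64)) = -4566 - 69*(-64)*(69 + 64) = -4566 - 69*(-64)*133 = -4566 - 1*(-587328) = -4566 + 587328 = 582762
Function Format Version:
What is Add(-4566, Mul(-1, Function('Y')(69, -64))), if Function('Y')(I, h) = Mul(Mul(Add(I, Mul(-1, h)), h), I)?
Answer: 582762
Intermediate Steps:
Function('Y')(I, h) = Mul(I, h, Add(I, Mul(-1, h))) (Function('Y')(I, h) = Mul(Mul(h, Add(I, Mul(-1, h))), I) = Mul(I, h, Add(I, Mul(-1, h))))
Add(-4566, Mul(-1, Function('Y')(69, -64))) = Add(-4566, Mul(-1, Mul(69, -64, Add(69, Mul(-1, -64))))) = Add(-4566, Mul(-1, Mul(69, -64, Add(69, 64)))) = Add(-4566, Mul(-1, Mul(69, -64, 133))) = Add(-4566, Mul(-1, -587328)) = Add(-4566, 587328) = 582762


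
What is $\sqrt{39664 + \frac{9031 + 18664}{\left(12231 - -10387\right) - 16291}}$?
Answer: $\frac{\sqrt{176440221569}}{2109} \approx 199.17$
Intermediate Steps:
$\sqrt{39664 + \frac{9031 + 18664}{\left(12231 - -10387\right) - 16291}} = \sqrt{39664 + \frac{27695}{\left(12231 + 10387\right) - 16291}} = \sqrt{39664 + \frac{27695}{22618 - 16291}} = \sqrt{39664 + \frac{27695}{6327}} = \sqrt{\frac{250981823}{6327}} = \frac{\sqrt{176440221569}}{2109}$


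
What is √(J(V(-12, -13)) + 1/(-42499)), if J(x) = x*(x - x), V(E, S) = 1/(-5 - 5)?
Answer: I*√42499/42499 ≈ 0.0048508*I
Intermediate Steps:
V(E, S) = -⅒ (V(E, S) = 1/(-10) = -⅒)
J(x) = 0 (J(x) = x*0 = 0)
√(J(V(-12, -13)) + 1/(-42499)) = √(0 + 1/(-42499)) = √(0 - 1/42499) = √(-1/42499) = I*√42499/42499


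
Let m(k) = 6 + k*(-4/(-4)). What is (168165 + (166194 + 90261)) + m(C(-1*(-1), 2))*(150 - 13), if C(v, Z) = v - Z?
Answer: 425305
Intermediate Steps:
m(k) = 6 + k (m(k) = 6 + k*(-4*(-¼)) = 6 + k*1 = 6 + k)
(168165 + (166194 + 90261)) + m(C(-1*(-1), 2))*(150 - 13) = (168165 + (166194 + 90261)) + (6 + (-1*(-1) - 1*2))*(150 - 13) = (168165 + 256455) + (6 + (1 - 2))*137 = 424620 + (6 - 1)*137 = 424620 + 5*137 = 424620 + 685 = 425305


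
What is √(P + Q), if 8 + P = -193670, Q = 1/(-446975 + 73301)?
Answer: I*√551912173852098/53382 ≈ 440.09*I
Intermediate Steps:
Q = -1/373674 (Q = 1/(-373674) = -1/373674 ≈ -2.6761e-6)
P = -193678 (P = -8 - 193670 = -193678)
√(P + Q) = √(-193678 - 1/373674) = √(-72372432973/373674) = I*√551912173852098/53382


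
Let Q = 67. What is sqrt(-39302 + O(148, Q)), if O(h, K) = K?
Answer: I*sqrt(39235) ≈ 198.08*I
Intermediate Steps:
sqrt(-39302 + O(148, Q)) = sqrt(-39302 + 67) = sqrt(-39235) = I*sqrt(39235)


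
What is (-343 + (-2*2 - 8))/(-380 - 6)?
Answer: 355/386 ≈ 0.91969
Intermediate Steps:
(-343 + (-2*2 - 8))/(-380 - 6) = (-343 + (-4 - 8))/(-386) = (-343 - 12)*(-1/386) = -355*(-1/386) = 355/386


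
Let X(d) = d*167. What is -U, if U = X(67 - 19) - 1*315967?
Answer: 307951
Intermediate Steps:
X(d) = 167*d
U = -307951 (U = 167*(67 - 19) - 1*315967 = 167*48 - 315967 = 8016 - 315967 = -307951)
-U = -1*(-307951) = 307951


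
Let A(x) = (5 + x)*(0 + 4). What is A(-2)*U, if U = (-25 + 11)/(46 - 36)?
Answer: -84/5 ≈ -16.800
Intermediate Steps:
A(x) = 20 + 4*x (A(x) = (5 + x)*4 = 20 + 4*x)
U = -7/5 (U = -14/10 = -14*⅒ = -7/5 ≈ -1.4000)
A(-2)*U = (20 + 4*(-2))*(-7/5) = (20 - 8)*(-7/5) = 12*(-7/5) = -84/5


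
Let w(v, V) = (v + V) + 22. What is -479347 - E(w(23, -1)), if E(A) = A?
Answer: -479391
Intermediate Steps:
w(v, V) = 22 + V + v (w(v, V) = (V + v) + 22 = 22 + V + v)
-479347 - E(w(23, -1)) = -479347 - (22 - 1 + 23) = -479347 - 1*44 = -479347 - 44 = -479391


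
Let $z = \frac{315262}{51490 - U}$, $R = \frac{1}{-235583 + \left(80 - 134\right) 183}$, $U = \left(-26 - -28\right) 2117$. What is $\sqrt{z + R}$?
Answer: $\frac{\sqrt{463662656052437985}}{263629410} \approx 2.5829$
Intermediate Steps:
$U = 4234$ ($U = \left(-26 + 28\right) 2117 = 2 \cdot 2117 = 4234$)
$R = - \frac{1}{245465}$ ($R = \frac{1}{-235583 - 9882} = \frac{1}{-245465} = - \frac{1}{245465} \approx -4.0739 \cdot 10^{-6}$)
$z = \frac{157631}{23628}$ ($z = \frac{315262}{51490 - 4234} = \frac{315262}{47256} = 315262 \cdot \frac{1}{47256} = \frac{157631}{23628} \approx 6.6714$)
$\sqrt{z + R} = \sqrt{\frac{157631}{23628} - \frac{1}{245465}} = \sqrt{\frac{3517533617}{527258820}} = \frac{\sqrt{463662656052437985}}{263629410}$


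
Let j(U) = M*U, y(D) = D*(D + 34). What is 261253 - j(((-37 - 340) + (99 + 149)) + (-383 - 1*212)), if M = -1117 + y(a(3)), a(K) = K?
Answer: -467091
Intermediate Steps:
y(D) = D*(34 + D)
M = -1006 (M = -1117 + 3*(34 + 3) = -1117 + 3*37 = -1117 + 111 = -1006)
j(U) = -1006*U
261253 - j(((-37 - 340) + (99 + 149)) + (-383 - 1*212)) = 261253 - (-1006)*(((-37 - 340) + (99 + 149)) + (-383 - 1*212)) = 261253 - (-1006)*((-377 + 248) + (-383 - 212)) = 261253 - (-1006)*(-129 - 595) = 261253 - (-1006)*(-724) = 261253 - 1*728344 = 261253 - 728344 = -467091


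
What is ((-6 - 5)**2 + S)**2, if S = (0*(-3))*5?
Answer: 14641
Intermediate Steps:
S = 0 (S = 0*5 = 0)
((-6 - 5)**2 + S)**2 = ((-6 - 5)**2 + 0)**2 = ((-11)**2 + 0)**2 = (121 + 0)**2 = 121**2 = 14641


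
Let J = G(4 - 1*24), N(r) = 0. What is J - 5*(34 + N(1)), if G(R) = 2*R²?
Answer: 630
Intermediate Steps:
J = 800 (J = 2*(4 - 1*24)² = 2*(4 - 24)² = 2*(-20)² = 2*400 = 800)
J - 5*(34 + N(1)) = 800 - 5*(34 + 0) = 800 - 5*34 = 800 - 1*170 = 800 - 170 = 630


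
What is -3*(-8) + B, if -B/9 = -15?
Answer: 159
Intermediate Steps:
B = 135 (B = -9*(-15) = 135)
-3*(-8) + B = -3*(-8) + 135 = 24 + 135 = 159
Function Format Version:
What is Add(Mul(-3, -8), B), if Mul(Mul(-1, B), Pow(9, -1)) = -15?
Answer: 159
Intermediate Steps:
B = 135 (B = Mul(-9, -15) = 135)
Add(Mul(-3, -8), B) = Add(Mul(-3, -8), 135) = Add(24, 135) = 159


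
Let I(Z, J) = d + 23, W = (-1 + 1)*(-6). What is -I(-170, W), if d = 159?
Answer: -182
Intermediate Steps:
W = 0 (W = 0*(-6) = 0)
I(Z, J) = 182 (I(Z, J) = 159 + 23 = 182)
-I(-170, W) = -1*182 = -182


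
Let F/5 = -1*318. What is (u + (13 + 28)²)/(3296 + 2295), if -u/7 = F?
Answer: 12811/5591 ≈ 2.2914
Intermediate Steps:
F = -1590 (F = 5*(-1*318) = 5*(-318) = -1590)
u = 11130 (u = -7*(-1590) = 11130)
(u + (13 + 28)²)/(3296 + 2295) = (11130 + (13 + 28)²)/(3296 + 2295) = (11130 + 41²)/5591 = (11130 + 1681)*(1/5591) = 12811*(1/5591) = 12811/5591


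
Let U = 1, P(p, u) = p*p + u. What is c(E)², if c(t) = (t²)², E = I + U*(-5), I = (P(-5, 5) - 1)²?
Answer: 238588891552921493241856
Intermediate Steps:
P(p, u) = u + p² (P(p, u) = p² + u = u + p²)
I = 841 (I = ((5 + (-5)²) - 1)² = ((5 + 25) - 1)² = (30 - 1)² = 29² = 841)
E = 836 (E = 841 + 1*(-5) = 841 - 5 = 836)
c(t) = t⁴
c(E)² = (836⁴)² = 488455618816² = 238588891552921493241856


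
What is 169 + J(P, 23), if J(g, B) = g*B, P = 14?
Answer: 491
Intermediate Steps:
J(g, B) = B*g
169 + J(P, 23) = 169 + 23*14 = 169 + 322 = 491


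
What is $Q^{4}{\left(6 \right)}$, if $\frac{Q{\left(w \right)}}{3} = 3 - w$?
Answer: $6561$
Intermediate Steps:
$Q{\left(w \right)} = 9 - 3 w$ ($Q{\left(w \right)} = 3 \left(3 - w\right) = 9 - 3 w$)
$Q^{4}{\left(6 \right)} = \left(9 - 18\right)^{4} = \left(-9\right)^{4} = 6561$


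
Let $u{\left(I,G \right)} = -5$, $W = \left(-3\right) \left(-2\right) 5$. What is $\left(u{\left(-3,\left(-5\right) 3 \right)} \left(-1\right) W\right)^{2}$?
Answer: $22500$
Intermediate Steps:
$W = 30$ ($W = 6 \cdot 5 = 30$)
$\left(u{\left(-3,\left(-5\right) 3 \right)} \left(-1\right) W\right)^{2} = \left(\left(-5\right) \left(-1\right) 30\right)^{2} = \left(5 \cdot 30\right)^{2} = 150^{2} = 22500$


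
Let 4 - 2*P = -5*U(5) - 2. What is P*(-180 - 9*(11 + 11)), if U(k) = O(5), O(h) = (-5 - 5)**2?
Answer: -95634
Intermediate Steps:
O(h) = 100 (O(h) = (-10)**2 = 100)
U(k) = 100
P = 253 (P = 2 - (-5*100 - 2)/2 = 2 - (-500 - 2)/2 = 2 - 1/2*(-502) = 2 + 251 = 253)
P*(-180 - 9*(11 + 11)) = 253*(-180 - 9*(11 + 11)) = 253*(-180 - 9*22) = 253*(-180 - 198) = 253*(-378) = -95634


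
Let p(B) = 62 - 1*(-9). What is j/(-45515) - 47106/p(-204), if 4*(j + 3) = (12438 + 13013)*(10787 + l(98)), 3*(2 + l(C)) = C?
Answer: -84371605037/38778780 ≈ -2175.7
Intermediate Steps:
l(C) = -2 + C/3
j = 825961267/12 (j = -3 + ((12438 + 13013)*(10787 + (-2 + (⅓)*98)))/4 = -3 + (25451*(10787 + (-2 + 98/3)))/4 = -3 + (25451*(10787 + 92/3))/4 = -3 + (25451*(32453/3))/4 = -3 + (¼)*(825961303/3) = -3 + 825961303/12 = 825961267/12 ≈ 6.8830e+7)
p(B) = 71 (p(B) = 62 + 9 = 71)
j/(-45515) - 47106/p(-204) = (825961267/12)/(-45515) - 47106/71 = (825961267/12)*(-1/45515) - 47106*1/71 = -825961267/546180 - 47106/71 = -84371605037/38778780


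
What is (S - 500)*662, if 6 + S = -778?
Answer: -850008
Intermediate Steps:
S = -784 (S = -6 - 778 = -784)
(S - 500)*662 = (-784 - 500)*662 = -1284*662 = -850008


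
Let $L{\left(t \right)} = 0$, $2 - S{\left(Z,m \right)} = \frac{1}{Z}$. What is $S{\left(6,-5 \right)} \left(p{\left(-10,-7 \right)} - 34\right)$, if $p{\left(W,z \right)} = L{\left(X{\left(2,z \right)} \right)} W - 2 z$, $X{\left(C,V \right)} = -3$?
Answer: $- \frac{110}{3} \approx -36.667$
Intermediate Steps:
$S{\left(Z,m \right)} = 2 - \frac{1}{Z}$
$p{\left(W,z \right)} = - 2 z$ ($p{\left(W,z \right)} = 0 W - 2 z = 0 - 2 z = - 2 z$)
$S{\left(6,-5 \right)} \left(p{\left(-10,-7 \right)} - 34\right) = \left(2 - \frac{1}{6}\right) \left(\left(-2\right) \left(-7\right) - 34\right) = \left(2 - \frac{1}{6}\right) \left(14 - 34\right) = \left(2 - \frac{1}{6}\right) \left(-20\right) = \frac{11}{6} \left(-20\right) = - \frac{110}{3}$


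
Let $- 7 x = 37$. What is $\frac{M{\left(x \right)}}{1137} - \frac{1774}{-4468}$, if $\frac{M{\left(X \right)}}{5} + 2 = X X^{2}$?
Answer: $- \frac{75844871}{290413298} \approx -0.26116$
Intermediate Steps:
$x = - \frac{37}{7}$ ($x = \left(- \frac{1}{7}\right) 37 = - \frac{37}{7} \approx -5.2857$)
$M{\left(X \right)} = -10 + 5 X^{3}$ ($M{\left(X \right)} = -10 + 5 X X^{2} = -10 + 5 X^{3}$)
$\frac{M{\left(x \right)}}{1137} - \frac{1774}{-4468} = \frac{-10 + 5 \left(- \frac{37}{7}\right)^{3}}{1137} - \frac{1774}{-4468} = \left(-10 + 5 \left(- \frac{50653}{343}\right)\right) \frac{1}{1137} - - \frac{887}{2234} = \left(-10 - \frac{253265}{343}\right) \frac{1}{1137} + \frac{887}{2234} = \left(- \frac{256695}{343}\right) \frac{1}{1137} + \frac{887}{2234} = - \frac{85565}{129997} + \frac{887}{2234} = - \frac{75844871}{290413298}$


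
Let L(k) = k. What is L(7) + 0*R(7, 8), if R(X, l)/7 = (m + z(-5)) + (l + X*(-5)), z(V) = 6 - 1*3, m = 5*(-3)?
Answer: 7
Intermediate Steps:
m = -15
z(V) = 3 (z(V) = 6 - 3 = 3)
R(X, l) = -84 - 35*X + 7*l (R(X, l) = 7*((-15 + 3) + (l + X*(-5))) = 7*(-12 + (l - 5*X)) = 7*(-12 + l - 5*X) = -84 - 35*X + 7*l)
L(7) + 0*R(7, 8) = 7 + 0*(-84 - 35*7 + 7*8) = 7 + 0*(-84 - 245 + 56) = 7 + 0*(-273) = 7 + 0 = 7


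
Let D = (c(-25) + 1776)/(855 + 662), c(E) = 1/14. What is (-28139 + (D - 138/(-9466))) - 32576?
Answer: -6102919498143/100519454 ≈ -60714.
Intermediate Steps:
c(E) = 1/14
D = 24865/21238 (D = (1/14 + 1776)/(855 + 662) = (24865/14)/1517 = (24865/14)*(1/1517) = 24865/21238 ≈ 1.1708)
(-28139 + (D - 138/(-9466))) - 32576 = (-28139 + (24865/21238 - 138/(-9466))) - 32576 = (-28139 + (24865/21238 - 138*(-1)/9466)) - 32576 = (-28139 + (24865/21238 - 1*(-69/4733))) - 32576 = (-28139 + (24865/21238 + 69/4733)) - 32576 = (-28139 + 119151467/100519454) - 32576 = -2828397764639/100519454 - 32576 = -6102919498143/100519454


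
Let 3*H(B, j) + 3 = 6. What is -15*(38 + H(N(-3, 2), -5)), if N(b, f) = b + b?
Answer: -585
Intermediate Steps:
N(b, f) = 2*b
H(B, j) = 1 (H(B, j) = -1 + (1/3)*6 = -1 + 2 = 1)
-15*(38 + H(N(-3, 2), -5)) = -15*(38 + 1) = -15*39 = -585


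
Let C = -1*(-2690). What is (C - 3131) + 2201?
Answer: 1760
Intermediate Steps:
C = 2690
(C - 3131) + 2201 = (2690 - 3131) + 2201 = -441 + 2201 = 1760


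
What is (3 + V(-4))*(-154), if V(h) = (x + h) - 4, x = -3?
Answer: 1232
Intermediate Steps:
V(h) = -7 + h (V(h) = (-3 + h) - 4 = -7 + h)
(3 + V(-4))*(-154) = (3 + (-7 - 4))*(-154) = (3 - 11)*(-154) = -8*(-154) = 1232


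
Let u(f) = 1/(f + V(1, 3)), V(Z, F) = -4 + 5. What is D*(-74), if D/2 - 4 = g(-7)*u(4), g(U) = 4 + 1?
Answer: -740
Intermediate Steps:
V(Z, F) = 1
g(U) = 5
u(f) = 1/(1 + f) (u(f) = 1/(f + 1) = 1/(1 + f))
D = 10 (D = 8 + 2*(5/(1 + 4)) = 8 + 2*(5/5) = 8 + 2*(5*(1/5)) = 8 + 2*1 = 8 + 2 = 10)
D*(-74) = 10*(-74) = -740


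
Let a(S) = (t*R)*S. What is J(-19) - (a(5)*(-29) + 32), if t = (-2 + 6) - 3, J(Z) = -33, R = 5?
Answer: 660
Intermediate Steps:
t = 1 (t = 4 - 3 = 1)
a(S) = 5*S (a(S) = (1*5)*S = 5*S)
J(-19) - (a(5)*(-29) + 32) = -33 - ((5*5)*(-29) + 32) = -33 - (25*(-29) + 32) = -33 - (-725 + 32) = -33 - 1*(-693) = -33 + 693 = 660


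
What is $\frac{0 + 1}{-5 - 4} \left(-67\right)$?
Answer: $\frac{67}{9} \approx 7.4444$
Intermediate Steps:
$\frac{0 + 1}{-5 - 4} \left(-67\right) = 1 \frac{1}{-9} \left(-67\right) = 1 \left(- \frac{1}{9}\right) \left(-67\right) = \left(- \frac{1}{9}\right) \left(-67\right) = \frac{67}{9}$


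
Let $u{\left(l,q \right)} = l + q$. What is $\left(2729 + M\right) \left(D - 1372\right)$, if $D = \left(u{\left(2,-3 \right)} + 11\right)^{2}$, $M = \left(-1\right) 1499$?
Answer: $-1564560$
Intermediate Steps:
$M = -1499$
$D = 100$ ($D = \left(\left(2 - 3\right) + 11\right)^{2} = \left(-1 + 11\right)^{2} = 10^{2} = 100$)
$\left(2729 + M\right) \left(D - 1372\right) = \left(2729 - 1499\right) \left(100 - 1372\right) = 1230 \left(-1272\right) = -1564560$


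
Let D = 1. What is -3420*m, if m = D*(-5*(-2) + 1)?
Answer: -37620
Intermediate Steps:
m = 11 (m = 1*(-5*(-2) + 1) = 1*(10 + 1) = 1*11 = 11)
-3420*m = -3420*11 = -37620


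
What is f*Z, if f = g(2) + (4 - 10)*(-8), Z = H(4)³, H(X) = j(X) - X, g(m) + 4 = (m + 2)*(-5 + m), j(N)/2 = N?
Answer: 2048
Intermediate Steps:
j(N) = 2*N
g(m) = -4 + (-5 + m)*(2 + m) (g(m) = -4 + (m + 2)*(-5 + m) = -4 + (2 + m)*(-5 + m) = -4 + (-5 + m)*(2 + m))
H(X) = X (H(X) = 2*X - X = X)
Z = 64 (Z = 4³ = 64)
f = 32 (f = (-14 + 2² - 3*2) + (4 - 10)*(-8) = (-14 + 4 - 6) - 6*(-8) = -16 + 48 = 32)
f*Z = 32*64 = 2048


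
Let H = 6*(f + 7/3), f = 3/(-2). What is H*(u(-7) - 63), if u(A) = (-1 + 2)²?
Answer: -310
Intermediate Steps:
f = -3/2 (f = 3*(-½) = -3/2 ≈ -1.5000)
u(A) = 1 (u(A) = 1² = 1)
H = 5 (H = 6*(-3/2 + 7/3) = 6*(⅚) = 5)
H*(u(-7) - 63) = 5*(1 - 63) = 5*(-62) = -310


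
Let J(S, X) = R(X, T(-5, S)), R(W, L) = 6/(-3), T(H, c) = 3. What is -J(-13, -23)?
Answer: 2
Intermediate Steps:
R(W, L) = -2 (R(W, L) = 6*(-1/3) = -2)
J(S, X) = -2
-J(-13, -23) = -1*(-2) = 2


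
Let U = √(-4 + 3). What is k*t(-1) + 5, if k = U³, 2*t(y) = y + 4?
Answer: 5 - 3*I/2 ≈ 5.0 - 1.5*I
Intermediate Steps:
U = I (U = √(-1) = I ≈ 1.0*I)
t(y) = 2 + y/2 (t(y) = (y + 4)/2 = (4 + y)/2 = 2 + y/2)
k = -I (k = I³ = -I ≈ -1.0*I)
k*t(-1) + 5 = (-I)*(2 + (½)*(-1)) + 5 = (-I)*(2 - ½) + 5 = -I*(3/2) + 5 = -3*I/2 + 5 = 5 - 3*I/2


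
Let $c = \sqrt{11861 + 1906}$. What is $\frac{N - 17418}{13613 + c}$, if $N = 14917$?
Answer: $- \frac{34046113}{185300002} + \frac{2501 \sqrt{13767}}{185300002} \approx -0.18215$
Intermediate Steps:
$c = \sqrt{13767} \approx 117.33$
$\frac{N - 17418}{13613 + c} = \frac{14917 - 17418}{13613 + \sqrt{13767}} = - \frac{2501}{13613 + \sqrt{13767}}$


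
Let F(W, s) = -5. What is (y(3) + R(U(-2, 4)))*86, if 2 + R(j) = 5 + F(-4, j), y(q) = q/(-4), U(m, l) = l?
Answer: -473/2 ≈ -236.50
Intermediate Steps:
y(q) = -q/4 (y(q) = q*(-¼) = -q/4)
R(j) = -2 (R(j) = -2 + (5 - 5) = -2 + 0 = -2)
(y(3) + R(U(-2, 4)))*86 = (-¼*3 - 2)*86 = (-¾ - 2)*86 = -11/4*86 = -473/2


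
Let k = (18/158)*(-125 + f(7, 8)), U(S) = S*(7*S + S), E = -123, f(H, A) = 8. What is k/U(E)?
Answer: -117/1062392 ≈ -0.00011013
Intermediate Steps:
U(S) = 8*S² (U(S) = S*(8*S) = 8*S²)
k = -1053/79 (k = (18/158)*(-125 + 8) = (18*(1/158))*(-117) = (9/79)*(-117) = -1053/79 ≈ -13.329)
k/U(E) = -1053/(79*(8*(-123)²)) = -1053/(79*(8*15129)) = -1053/79/121032 = -1053/79*1/121032 = -117/1062392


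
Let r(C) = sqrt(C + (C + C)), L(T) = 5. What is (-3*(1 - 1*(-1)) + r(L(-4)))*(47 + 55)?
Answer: -612 + 102*sqrt(15) ≈ -216.96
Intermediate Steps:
r(C) = sqrt(3)*sqrt(C) (r(C) = sqrt(C + 2*C) = sqrt(3*C) = sqrt(3)*sqrt(C))
(-3*(1 - 1*(-1)) + r(L(-4)))*(47 + 55) = (-3*(1 - 1*(-1)) + sqrt(3)*sqrt(5))*(47 + 55) = (-3*(1 + 1) + sqrt(15))*102 = (-3*2 + sqrt(15))*102 = (-6 + sqrt(15))*102 = -612 + 102*sqrt(15)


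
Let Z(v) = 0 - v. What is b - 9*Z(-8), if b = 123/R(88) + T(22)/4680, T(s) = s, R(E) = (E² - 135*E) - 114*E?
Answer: -596789153/8288280 ≈ -72.004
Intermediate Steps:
R(E) = E² - 249*E
Z(v) = -v
b = -32993/8288280 (b = 123/((88*(-249 + 88))) + 22/4680 = 123/((88*(-161))) + 22*(1/4680) = 123/(-14168) + 11/2340 = 123*(-1/14168) + 11/2340 = -123/14168 + 11/2340 = -32993/8288280 ≈ -0.0039807)
b - 9*Z(-8) = -32993/8288280 - (-9)*(-8) = -32993/8288280 - 9*8 = -32993/8288280 - 72 = -596789153/8288280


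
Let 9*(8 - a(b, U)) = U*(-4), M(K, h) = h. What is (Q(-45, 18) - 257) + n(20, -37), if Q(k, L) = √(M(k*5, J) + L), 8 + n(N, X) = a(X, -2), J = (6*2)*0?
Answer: -2321/9 + 3*√2 ≈ -253.65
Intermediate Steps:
J = 0 (J = 12*0 = 0)
a(b, U) = 8 + 4*U/9 (a(b, U) = 8 - U*(-4)/9 = 8 - (-4)*U/9 = 8 + 4*U/9)
n(N, X) = -8/9 (n(N, X) = -8 + (8 + (4/9)*(-2)) = -8 + (8 - 8/9) = -8 + 64/9 = -8/9)
Q(k, L) = √L (Q(k, L) = √(0 + L) = √L)
(Q(-45, 18) - 257) + n(20, -37) = (√18 - 257) - 8/9 = (3*√2 - 257) - 8/9 = (-257 + 3*√2) - 8/9 = -2321/9 + 3*√2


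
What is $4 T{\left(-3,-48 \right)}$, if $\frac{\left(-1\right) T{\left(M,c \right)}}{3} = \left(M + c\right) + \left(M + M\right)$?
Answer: $684$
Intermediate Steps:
$T{\left(M,c \right)} = - 9 M - 3 c$ ($T{\left(M,c \right)} = - 3 \left(\left(M + c\right) + \left(M + M\right)\right) = - 3 \left(\left(M + c\right) + 2 M\right) = - 3 \left(c + 3 M\right) = - 9 M - 3 c$)
$4 T{\left(-3,-48 \right)} = 4 \left(\left(-9\right) \left(-3\right) - -144\right) = 4 \left(27 + 144\right) = 4 \cdot 171 = 684$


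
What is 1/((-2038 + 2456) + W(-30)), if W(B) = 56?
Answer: 1/474 ≈ 0.0021097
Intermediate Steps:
1/((-2038 + 2456) + W(-30)) = 1/((-2038 + 2456) + 56) = 1/(418 + 56) = 1/474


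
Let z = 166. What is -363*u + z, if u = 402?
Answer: -145760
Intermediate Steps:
-363*u + z = -363*402 + 166 = -145926 + 166 = -145760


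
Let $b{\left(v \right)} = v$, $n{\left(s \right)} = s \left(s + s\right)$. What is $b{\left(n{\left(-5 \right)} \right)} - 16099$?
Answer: $-16049$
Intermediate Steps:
$n{\left(s \right)} = 2 s^{2}$ ($n{\left(s \right)} = s 2 s = 2 s^{2}$)
$b{\left(n{\left(-5 \right)} \right)} - 16099 = 2 \left(-5\right)^{2} - 16099 = 2 \cdot 25 - 16099 = 50 - 16099 = -16049$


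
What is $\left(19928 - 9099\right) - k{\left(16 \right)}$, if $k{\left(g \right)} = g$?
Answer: $10813$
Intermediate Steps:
$\left(19928 - 9099\right) - k{\left(16 \right)} = \left(19928 - 9099\right) - 16 = 10829 - 16 = 10813$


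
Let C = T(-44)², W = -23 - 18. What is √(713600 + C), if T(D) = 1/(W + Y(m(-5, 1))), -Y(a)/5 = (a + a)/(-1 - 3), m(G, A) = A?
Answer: 2*√1057733601/77 ≈ 844.75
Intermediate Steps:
Y(a) = 5*a/2 (Y(a) = -5*(a + a)/(-1 - 3) = -5*2*a/(-4) = -5*2*a*(-1)/4 = -(-5)*a/2 = 5*a/2)
W = -41
T(D) = -2/77 (T(D) = 1/(-41 + (5/2)*1) = 1/(-41 + 5/2) = 1/(-77/2) = -2/77)
C = 4/5929 (C = (-2/77)² = 4/5929 ≈ 0.00067465)
√(713600 + C) = √(713600 + 4/5929) = √(4230934404/5929) = 2*√1057733601/77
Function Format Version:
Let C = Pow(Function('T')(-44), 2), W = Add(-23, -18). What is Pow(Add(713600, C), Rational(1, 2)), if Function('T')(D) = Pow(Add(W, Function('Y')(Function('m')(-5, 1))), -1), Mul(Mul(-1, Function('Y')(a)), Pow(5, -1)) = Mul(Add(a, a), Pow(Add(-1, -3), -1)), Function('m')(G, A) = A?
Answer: Mul(Rational(2, 77), Pow(1057733601, Rational(1, 2))) ≈ 844.75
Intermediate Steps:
Function('Y')(a) = Mul(Rational(5, 2), a) (Function('Y')(a) = Mul(-5, Mul(Add(a, a), Pow(Add(-1, -3), -1))) = Mul(-5, Mul(Mul(2, a), Pow(-4, -1))) = Mul(-5, Mul(Mul(2, a), Rational(-1, 4))) = Mul(-5, Mul(Rational(-1, 2), a)) = Mul(Rational(5, 2), a))
W = -41
Function('T')(D) = Rational(-2, 77) (Function('T')(D) = Pow(Add(-41, Mul(Rational(5, 2), 1)), -1) = Pow(Add(-41, Rational(5, 2)), -1) = Pow(Rational(-77, 2), -1) = Rational(-2, 77))
C = Rational(4, 5929) (C = Pow(Rational(-2, 77), 2) = Rational(4, 5929) ≈ 0.00067465)
Pow(Add(713600, C), Rational(1, 2)) = Pow(Add(713600, Rational(4, 5929)), Rational(1, 2)) = Pow(Rational(4230934404, 5929), Rational(1, 2)) = Mul(Rational(2, 77), Pow(1057733601, Rational(1, 2)))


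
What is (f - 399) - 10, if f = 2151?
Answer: 1742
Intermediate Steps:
(f - 399) - 10 = (2151 - 399) - 10 = 1752 - 10 = 1742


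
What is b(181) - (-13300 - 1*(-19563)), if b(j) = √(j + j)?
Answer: -6263 + √362 ≈ -6244.0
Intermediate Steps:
b(j) = √2*√j (b(j) = √(2*j) = √2*√j)
b(181) - (-13300 - 1*(-19563)) = √2*√181 - (-13300 - 1*(-19563)) = √362 - (-13300 + 19563) = √362 - 1*6263 = √362 - 6263 = -6263 + √362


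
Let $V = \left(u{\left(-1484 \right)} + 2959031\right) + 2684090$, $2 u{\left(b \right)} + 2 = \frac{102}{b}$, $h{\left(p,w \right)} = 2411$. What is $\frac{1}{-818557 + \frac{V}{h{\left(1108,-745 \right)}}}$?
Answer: $- \frac{3577924}{2920360345639} \approx -1.2252 \cdot 10^{-6}$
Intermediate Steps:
$u{\left(b \right)} = -1 + \frac{51}{b}$ ($u{\left(b \right)} = -1 + \frac{102 \frac{1}{b}}{2} = -1 + \frac{51}{b}$)
$V = \frac{8374390029}{1484}$ ($V = \left(\frac{51 - -1484}{-1484} + 2959031\right) + 2684090 = \left(- \frac{51 + 1484}{1484} + 2959031\right) + 2684090 = \left(\left(- \frac{1}{1484}\right) 1535 + 2959031\right) + 2684090 = \left(- \frac{1535}{1484} + 2959031\right) + 2684090 = \frac{4391200469}{1484} + 2684090 = \frac{8374390029}{1484} \approx 5.6431 \cdot 10^{6}$)
$\frac{1}{-818557 + \frac{V}{h{\left(1108,-745 \right)}}} = \frac{1}{-818557 + \frac{8374390029}{1484 \cdot 2411}} = \frac{1}{-818557 + \frac{8374390029}{1484} \cdot \frac{1}{2411}} = \frac{1}{-818557 + \frac{8374390029}{3577924}} = \frac{1}{- \frac{2920360345639}{3577924}} = - \frac{3577924}{2920360345639}$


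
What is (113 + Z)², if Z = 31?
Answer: 20736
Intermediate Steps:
(113 + Z)² = (113 + 31)² = 144² = 20736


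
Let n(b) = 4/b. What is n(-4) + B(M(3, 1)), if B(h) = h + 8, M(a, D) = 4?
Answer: 11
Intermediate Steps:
B(h) = 8 + h
n(-4) + B(M(3, 1)) = 4/(-4) + (8 + 4) = 4*(-¼) + 12 = -1 + 12 = 11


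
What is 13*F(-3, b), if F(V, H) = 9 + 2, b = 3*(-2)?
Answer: 143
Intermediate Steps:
b = -6
F(V, H) = 11
13*F(-3, b) = 13*11 = 143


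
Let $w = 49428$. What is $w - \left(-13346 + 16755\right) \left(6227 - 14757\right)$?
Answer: $29128198$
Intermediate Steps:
$w - \left(-13346 + 16755\right) \left(6227 - 14757\right) = 49428 - \left(-13346 + 16755\right) \left(6227 - 14757\right) = 49428 - 3409 \left(-8530\right) = 49428 - -29078770 = 49428 + 29078770 = 29128198$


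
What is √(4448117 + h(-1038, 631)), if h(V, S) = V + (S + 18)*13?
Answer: 338*√39 ≈ 2110.8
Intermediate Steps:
h(V, S) = 234 + V + 13*S (h(V, S) = V + (18 + S)*13 = V + (234 + 13*S) = 234 + V + 13*S)
√(4448117 + h(-1038, 631)) = √(4448117 + (234 - 1038 + 13*631)) = √(4448117 + (234 - 1038 + 8203)) = √(4448117 + 7399) = √4455516 = 338*√39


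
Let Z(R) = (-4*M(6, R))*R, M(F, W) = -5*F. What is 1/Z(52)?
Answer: 1/6240 ≈ 0.00016026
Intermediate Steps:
Z(R) = 120*R (Z(R) = (-(-20)*6)*R = (-4*(-30))*R = 120*R)
1/Z(52) = 1/(120*52) = 1/6240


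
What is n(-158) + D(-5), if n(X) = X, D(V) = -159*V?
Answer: 637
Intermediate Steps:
n(-158) + D(-5) = -158 - 159*(-5) = -158 + 795 = 637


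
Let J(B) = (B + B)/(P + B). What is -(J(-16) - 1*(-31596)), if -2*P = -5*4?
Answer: -94804/3 ≈ -31601.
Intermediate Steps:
P = 10 (P = -(-5)*4/2 = -½*(-20) = 10)
J(B) = 2*B/(10 + B) (J(B) = (B + B)/(10 + B) = (2*B)/(10 + B) = 2*B/(10 + B))
-(J(-16) - 1*(-31596)) = -(2*(-16)/(10 - 16) - 1*(-31596)) = -(2*(-16)/(-6) + 31596) = -(2*(-16)*(-⅙) + 31596) = -(16/3 + 31596) = -1*94804/3 = -94804/3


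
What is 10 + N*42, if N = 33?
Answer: 1396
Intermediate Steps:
10 + N*42 = 10 + 33*42 = 10 + 1386 = 1396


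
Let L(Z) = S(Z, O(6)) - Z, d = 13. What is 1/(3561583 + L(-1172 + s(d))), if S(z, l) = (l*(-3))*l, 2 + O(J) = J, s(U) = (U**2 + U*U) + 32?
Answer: 1/3562337 ≈ 2.8071e-7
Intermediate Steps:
s(U) = 32 + 2*U**2 (s(U) = (U**2 + U**2) + 32 = 2*U**2 + 32 = 32 + 2*U**2)
O(J) = -2 + J
S(z, l) = -3*l**2 (S(z, l) = (-3*l)*l = -3*l**2)
L(Z) = -48 - Z (L(Z) = -3*(-2 + 6)**2 - Z = -3*4**2 - Z = -3*16 - Z = -48 - Z)
1/(3561583 + L(-1172 + s(d))) = 1/(3561583 + (-48 - (-1172 + (32 + 2*13**2)))) = 1/(3561583 + (-48 - (-1172 + (32 + 2*169)))) = 1/(3561583 + (-48 - (-1172 + (32 + 338)))) = 1/(3561583 + (-48 - (-1172 + 370))) = 1/(3561583 + (-48 - 1*(-802))) = 1/(3561583 + (-48 + 802)) = 1/(3561583 + 754) = 1/3562337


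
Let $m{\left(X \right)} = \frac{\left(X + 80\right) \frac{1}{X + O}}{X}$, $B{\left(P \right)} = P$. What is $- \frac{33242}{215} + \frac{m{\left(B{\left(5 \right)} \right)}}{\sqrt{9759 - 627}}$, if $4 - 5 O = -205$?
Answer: $- \frac{33242}{215} + \frac{85 \sqrt{2283}}{1068444} \approx -154.61$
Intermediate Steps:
$O = \frac{209}{5}$ ($O = \frac{4}{5} - -41 = \frac{4}{5} + 41 = \frac{209}{5} \approx 41.8$)
$m{\left(X \right)} = \frac{80 + X}{X \left(\frac{209}{5} + X\right)}$ ($m{\left(X \right)} = \frac{\left(X + 80\right) \frac{1}{X + \frac{209}{5}}}{X} = \frac{\left(80 + X\right) \frac{1}{\frac{209}{5} + X}}{X} = \frac{\frac{1}{\frac{209}{5} + X} \left(80 + X\right)}{X} = \frac{80 + X}{X \left(\frac{209}{5} + X\right)}$)
$- \frac{33242}{215} + \frac{m{\left(B{\left(5 \right)} \right)}}{\sqrt{9759 - 627}} = - \frac{33242}{215} + \frac{5 \cdot \frac{1}{5} \frac{1}{209 + 5 \cdot 5} \left(80 + 5\right)}{\sqrt{9759 - 627}} = \left(-33242\right) \frac{1}{215} + \frac{5 \cdot \frac{1}{5} \frac{1}{209 + 25} \cdot 85}{\sqrt{9132}} = - \frac{33242}{215} + \frac{5 \cdot \frac{1}{5} \cdot \frac{1}{234} \cdot 85}{2 \sqrt{2283}} = - \frac{33242}{215} + 5 \cdot \frac{1}{5} \cdot \frac{1}{234} \cdot 85 \frac{\sqrt{2283}}{4566} = - \frac{33242}{215} + \frac{85 \frac{\sqrt{2283}}{4566}}{234} = - \frac{33242}{215} + \frac{85 \sqrt{2283}}{1068444}$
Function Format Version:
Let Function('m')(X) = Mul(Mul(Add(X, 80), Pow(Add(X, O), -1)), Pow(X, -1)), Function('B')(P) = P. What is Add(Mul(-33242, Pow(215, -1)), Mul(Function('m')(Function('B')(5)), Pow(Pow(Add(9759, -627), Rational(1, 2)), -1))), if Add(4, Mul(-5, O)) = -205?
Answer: Add(Rational(-33242, 215), Mul(Rational(85, 1068444), Pow(2283, Rational(1, 2)))) ≈ -154.61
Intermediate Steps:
O = Rational(209, 5) (O = Add(Rational(4, 5), Mul(Rational(-1, 5), -205)) = Add(Rational(4, 5), 41) = Rational(209, 5) ≈ 41.800)
Function('m')(X) = Mul(Pow(X, -1), Pow(Add(Rational(209, 5), X), -1), Add(80, X)) (Function('m')(X) = Mul(Mul(Add(X, 80), Pow(Add(X, Rational(209, 5)), -1)), Pow(X, -1)) = Mul(Mul(Add(80, X), Pow(Add(Rational(209, 5), X), -1)), Pow(X, -1)) = Mul(Mul(Pow(Add(Rational(209, 5), X), -1), Add(80, X)), Pow(X, -1)) = Mul(Pow(X, -1), Pow(Add(Rational(209, 5), X), -1), Add(80, X)))
Add(Mul(-33242, Pow(215, -1)), Mul(Function('m')(Function('B')(5)), Pow(Pow(Add(9759, -627), Rational(1, 2)), -1))) = Add(Mul(-33242, Pow(215, -1)), Mul(Mul(5, Pow(5, -1), Pow(Add(209, Mul(5, 5)), -1), Add(80, 5)), Pow(Pow(Add(9759, -627), Rational(1, 2)), -1))) = Add(Mul(-33242, Rational(1, 215)), Mul(Mul(5, Rational(1, 5), Pow(Add(209, 25), -1), 85), Pow(Pow(9132, Rational(1, 2)), -1))) = Add(Rational(-33242, 215), Mul(Mul(5, Rational(1, 5), Pow(234, -1), 85), Pow(Mul(2, Pow(2283, Rational(1, 2))), -1))) = Add(Rational(-33242, 215), Mul(Mul(5, Rational(1, 5), Rational(1, 234), 85), Mul(Rational(1, 4566), Pow(2283, Rational(1, 2))))) = Add(Rational(-33242, 215), Mul(Rational(85, 234), Mul(Rational(1, 4566), Pow(2283, Rational(1, 2))))) = Add(Rational(-33242, 215), Mul(Rational(85, 1068444), Pow(2283, Rational(1, 2))))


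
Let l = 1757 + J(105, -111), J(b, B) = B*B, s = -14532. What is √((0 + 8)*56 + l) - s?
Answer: 14532 + 3*√1614 ≈ 14653.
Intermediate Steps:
J(b, B) = B²
l = 14078 (l = 1757 + (-111)² = 1757 + 12321 = 14078)
√((0 + 8)*56 + l) - s = √((0 + 8)*56 + 14078) - 1*(-14532) = √(8*56 + 14078) + 14532 = √(448 + 14078) + 14532 = √14526 + 14532 = 3*√1614 + 14532 = 14532 + 3*√1614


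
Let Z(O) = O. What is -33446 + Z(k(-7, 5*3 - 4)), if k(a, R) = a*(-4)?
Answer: -33418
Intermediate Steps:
k(a, R) = -4*a
-33446 + Z(k(-7, 5*3 - 4)) = -33446 - 4*(-7) = -33446 + 28 = -33418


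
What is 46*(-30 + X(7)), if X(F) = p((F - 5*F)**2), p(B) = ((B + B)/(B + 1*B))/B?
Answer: -540937/392 ≈ -1379.9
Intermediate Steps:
p(B) = 1/B (p(B) = ((2*B)/(B + B))/B = ((2*B)/((2*B)))/B = ((2*B)*(1/(2*B)))/B = 1/B)
X(F) = 1/(16*F**2) (X(F) = 1/((F - 5*F)**2) = 1/((-4*F)**2) = 1/(16*F**2))
46*(-30 + X(7)) = 46*(-30 + (1/16)/7**2) = 46*(-30 + (1/16)*(1/49)) = 46*(-30 + 1/784) = 46*(-23519/784) = -540937/392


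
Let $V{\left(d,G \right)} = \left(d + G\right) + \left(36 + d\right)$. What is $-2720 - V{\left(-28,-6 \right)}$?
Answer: $-2694$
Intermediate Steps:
$V{\left(d,G \right)} = 36 + G + 2 d$ ($V{\left(d,G \right)} = \left(G + d\right) + \left(36 + d\right) = 36 + G + 2 d$)
$-2720 - V{\left(-28,-6 \right)} = -2720 - \left(36 - 6 + 2 \left(-28\right)\right) = -2720 - \left(36 - 6 - 56\right) = -2720 - -26 = -2720 + 26 = -2694$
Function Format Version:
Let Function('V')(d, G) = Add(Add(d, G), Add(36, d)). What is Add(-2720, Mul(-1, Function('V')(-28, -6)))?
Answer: -2694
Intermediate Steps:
Function('V')(d, G) = Add(36, G, Mul(2, d)) (Function('V')(d, G) = Add(Add(G, d), Add(36, d)) = Add(36, G, Mul(2, d)))
Add(-2720, Mul(-1, Function('V')(-28, -6))) = Add(-2720, Mul(-1, Add(36, -6, Mul(2, -28)))) = Add(-2720, Mul(-1, Add(36, -6, -56))) = Add(-2720, Mul(-1, -26)) = Add(-2720, 26) = -2694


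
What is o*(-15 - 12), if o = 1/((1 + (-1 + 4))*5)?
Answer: -27/20 ≈ -1.3500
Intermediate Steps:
o = 1/20 (o = 1/((1 + 3)*5) = 1/(4*5) = 1/20 ≈ 0.050000)
o*(-15 - 12) = (-15 - 12)/20 = (1/20)*(-27) = -27/20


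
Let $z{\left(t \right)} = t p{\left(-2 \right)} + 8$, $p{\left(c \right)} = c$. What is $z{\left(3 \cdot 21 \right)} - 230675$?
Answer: $-230793$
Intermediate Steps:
$z{\left(t \right)} = 8 - 2 t$ ($z{\left(t \right)} = t \left(-2\right) + 8 = - 2 t + 8 = 8 - 2 t$)
$z{\left(3 \cdot 21 \right)} - 230675 = \left(8 - 2 \cdot 3 \cdot 21\right) - 230675 = \left(8 - 126\right) - 230675 = -118 - 230675 = -230793$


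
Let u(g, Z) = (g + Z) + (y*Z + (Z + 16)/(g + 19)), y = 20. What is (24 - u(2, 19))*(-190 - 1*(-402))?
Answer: -240832/3 ≈ -80277.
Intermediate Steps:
u(g, Z) = g + 21*Z + (16 + Z)/(19 + g) (u(g, Z) = (g + Z) + (20*Z + (Z + 16)/(g + 19)) = (Z + g) + (20*Z + (16 + Z)/(19 + g)) = g + 21*Z + (16 + Z)/(19 + g))
(24 - u(2, 19))*(-190 - 1*(-402)) = (24 - (16 + 2² + 19*2 + 400*19 + 21*19*2)/(19 + 2))*(-190 - 1*(-402)) = (24 - (16 + 4 + 38 + 7600 + 798)/21)*(-190 + 402) = (24 - 8456/21)*212 = (24 - 1*1208/3)*212 = (24 - 1208/3)*212 = -1136/3*212 = -240832/3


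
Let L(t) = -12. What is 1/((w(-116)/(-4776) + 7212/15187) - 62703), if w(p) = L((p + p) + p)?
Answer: -6044426/379000757915 ≈ -1.5948e-5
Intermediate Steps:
w(p) = -12
1/((w(-116)/(-4776) + 7212/15187) - 62703) = 1/((-12/(-4776) + 7212/15187) - 62703) = 1/((-12*(-1/4776) + 7212*(1/15187)) - 62703) = 1/((1/398 + 7212/15187) - 62703) = 1/(2885563/6044426 - 62703) = 1/(-379000757915/6044426) = -6044426/379000757915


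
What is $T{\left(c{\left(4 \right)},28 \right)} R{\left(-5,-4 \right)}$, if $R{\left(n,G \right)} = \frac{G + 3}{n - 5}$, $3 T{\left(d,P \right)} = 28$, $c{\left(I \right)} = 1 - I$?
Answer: $\frac{14}{15} \approx 0.93333$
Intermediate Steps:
$T{\left(d,P \right)} = \frac{28}{3}$ ($T{\left(d,P \right)} = \frac{1}{3} \cdot 28 = \frac{28}{3}$)
$R{\left(n,G \right)} = \frac{3 + G}{-5 + n}$
$T{\left(c{\left(4 \right)},28 \right)} R{\left(-5,-4 \right)} = \frac{28 \frac{3 - 4}{-5 - 5}}{3} = \frac{28 \frac{1}{-10} \left(-1\right)}{3} = \frac{28 \left(\left(- \frac{1}{10}\right) \left(-1\right)\right)}{3} = \frac{28}{3} \cdot \frac{1}{10} = \frac{14}{15}$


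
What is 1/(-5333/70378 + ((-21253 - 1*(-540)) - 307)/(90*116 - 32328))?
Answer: 192554208/170327107 ≈ 1.1305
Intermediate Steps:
1/(-5333/70378 + ((-21253 - 1*(-540)) - 307)/(90*116 - 32328)) = 1/(-5333*1/70378 + ((-21253 + 540) - 307)/(10440 - 32328)) = 1/(-5333/70378 + (-20713 - 307)/(-21888)) = 1/(-5333/70378 - 21020*(-1/21888)) = 1/(-5333/70378 + 5255/5472) = 1/(170327107/192554208) = 192554208/170327107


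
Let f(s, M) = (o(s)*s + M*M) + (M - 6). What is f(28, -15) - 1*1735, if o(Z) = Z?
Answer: -747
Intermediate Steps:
f(s, M) = -6 + M + M² + s² (f(s, M) = (s*s + M*M) + (M - 6) = (s² + M²) + (-6 + M) = (M² + s²) + (-6 + M) = -6 + M + M² + s²)
f(28, -15) - 1*1735 = (-6 - 15 + (-15)² + 28²) - 1*1735 = (-6 - 15 + 225 + 784) - 1735 = 988 - 1735 = -747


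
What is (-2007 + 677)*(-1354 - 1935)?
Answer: 4374370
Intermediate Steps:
(-2007 + 677)*(-1354 - 1935) = -1330*(-3289) = 4374370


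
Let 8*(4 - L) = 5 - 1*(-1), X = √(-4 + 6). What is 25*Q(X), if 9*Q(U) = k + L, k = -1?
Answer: 25/4 ≈ 6.2500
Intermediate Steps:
X = √2 ≈ 1.4142
L = 13/4 (L = 4 - (5 - 1*(-1))/8 = 4 - (5 + 1)/8 = 4 - ⅛*6 = 4 - ¾ = 13/4 ≈ 3.2500)
Q(U) = ¼ (Q(U) = (-1 + 13/4)/9 = (⅑)*(9/4) = ¼)
25*Q(X) = 25*(¼) = 25/4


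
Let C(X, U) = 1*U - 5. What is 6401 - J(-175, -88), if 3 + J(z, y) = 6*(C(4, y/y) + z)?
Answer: 7478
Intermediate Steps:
C(X, U) = -5 + U (C(X, U) = U - 5 = -5 + U)
J(z, y) = -27 + 6*z (J(z, y) = -3 + 6*((-5 + y/y) + z) = -3 + 6*((-5 + 1) + z) = -3 + 6*(-4 + z) = -3 + (-24 + 6*z) = -27 + 6*z)
6401 - J(-175, -88) = 6401 - (-27 + 6*(-175)) = 6401 - (-27 - 1050) = 6401 - 1*(-1077) = 6401 + 1077 = 7478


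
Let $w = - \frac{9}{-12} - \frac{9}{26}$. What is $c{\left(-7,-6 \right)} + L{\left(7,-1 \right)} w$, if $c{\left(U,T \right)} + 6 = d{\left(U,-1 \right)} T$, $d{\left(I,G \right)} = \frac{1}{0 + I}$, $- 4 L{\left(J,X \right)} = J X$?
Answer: $- \frac{6459}{1456} \approx -4.4361$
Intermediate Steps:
$L{\left(J,X \right)} = - \frac{J X}{4}$
$d{\left(I,G \right)} = \frac{1}{I}$
$c{\left(U,T \right)} = -6 + \frac{T}{U}$
$w = \frac{21}{52}$ ($w = \left(-9\right) \left(- \frac{1}{12}\right) - \frac{9}{26} = \frac{3}{4} - \frac{9}{26} = \frac{21}{52} \approx 0.40385$)
$c{\left(-7,-6 \right)} + L{\left(7,-1 \right)} w = \left(-6 - \frac{6}{-7}\right) + \left(- \frac{1}{4}\right) 7 \left(-1\right) \frac{21}{52} = \left(-6 - - \frac{6}{7}\right) + \frac{7}{4} \cdot \frac{21}{52} = \left(-6 + \frac{6}{7}\right) + \frac{147}{208} = - \frac{36}{7} + \frac{147}{208} = - \frac{6459}{1456}$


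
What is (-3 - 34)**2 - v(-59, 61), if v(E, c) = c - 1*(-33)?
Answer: 1275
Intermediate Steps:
v(E, c) = 33 + c (v(E, c) = c + 33 = 33 + c)
(-3 - 34)**2 - v(-59, 61) = (-3 - 34)**2 - (33 + 61) = (-37)**2 - 1*94 = 1369 - 94 = 1275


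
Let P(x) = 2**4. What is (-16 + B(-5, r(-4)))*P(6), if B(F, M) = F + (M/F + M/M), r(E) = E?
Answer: -1536/5 ≈ -307.20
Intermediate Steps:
P(x) = 16
B(F, M) = 1 + F + M/F (B(F, M) = F + (M/F + 1) = F + (1 + M/F) = 1 + F + M/F)
(-16 + B(-5, r(-4)))*P(6) = (-16 + (1 - 5 - 4/(-5)))*16 = (-16 + (1 - 5 - 4*(-1/5)))*16 = (-16 + (1 - 5 + 4/5))*16 = (-16 - 16/5)*16 = -96/5*16 = -1536/5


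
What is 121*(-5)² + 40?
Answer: 3065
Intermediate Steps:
121*(-5)² + 40 = 121*25 + 40 = 3025 + 40 = 3065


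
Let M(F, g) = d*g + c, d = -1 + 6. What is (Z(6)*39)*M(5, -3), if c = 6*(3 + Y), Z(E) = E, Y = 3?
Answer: 4914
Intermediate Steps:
c = 36 (c = 6*(3 + 3) = 6*6 = 36)
d = 5
M(F, g) = 36 + 5*g (M(F, g) = 5*g + 36 = 36 + 5*g)
(Z(6)*39)*M(5, -3) = (6*39)*(36 + 5*(-3)) = 234*(36 - 15) = 234*21 = 4914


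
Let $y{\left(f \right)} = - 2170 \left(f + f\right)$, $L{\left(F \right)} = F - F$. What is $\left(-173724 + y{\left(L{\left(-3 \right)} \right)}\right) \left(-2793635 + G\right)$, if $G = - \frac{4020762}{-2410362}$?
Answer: $\frac{64988870805792344}{133909} \approx 4.8532 \cdot 10^{11}$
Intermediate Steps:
$L{\left(F \right)} = 0$
$G = \frac{670127}{401727}$ ($G = \left(-4020762\right) \left(- \frac{1}{2410362}\right) = \frac{670127}{401727} \approx 1.6681$)
$y{\left(f \right)} = - 4340 f$ ($y{\left(f \right)} = - 2170 \cdot 2 f = - 4340 f$)
$\left(-173724 + y{\left(L{\left(-3 \right)} \right)}\right) \left(-2793635 + G\right) = \left(-173724 - 0\right) \left(-2793635 + \frac{670127}{401727}\right) = \left(-173724 + 0\right) \left(- \frac{1122277937518}{401727}\right) = \left(-173724\right) \left(- \frac{1122277937518}{401727}\right) = \frac{64988870805792344}{133909}$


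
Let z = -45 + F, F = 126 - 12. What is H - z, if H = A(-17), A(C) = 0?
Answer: -69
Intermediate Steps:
F = 114
H = 0
z = 69 (z = -45 + 114 = 69)
H - z = 0 - 1*69 = 0 - 69 = -69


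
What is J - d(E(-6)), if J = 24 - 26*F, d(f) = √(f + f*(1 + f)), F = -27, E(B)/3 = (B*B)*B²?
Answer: 726 - 36*√11670 ≈ -3163.0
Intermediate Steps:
E(B) = 3*B⁴ (E(B) = 3*((B*B)*B²) = 3*(B²*B²) = 3*B⁴)
J = 726 (J = 24 - 26*(-27) = 24 + 702 = 726)
J - d(E(-6)) = 726 - √((3*(-6)⁴)*(2 + 3*(-6)⁴)) = 726 - √((3*1296)*(2 + 3*1296)) = 726 - √(3888*(2 + 3888)) = 726 - √(3888*3890) = 726 - √15124320 = 726 - 36*√11670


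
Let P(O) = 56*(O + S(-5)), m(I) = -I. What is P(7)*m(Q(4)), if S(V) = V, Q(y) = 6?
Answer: -672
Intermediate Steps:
P(O) = -280 + 56*O (P(O) = 56*(O - 5) = 56*(-5 + O) = -280 + 56*O)
P(7)*m(Q(4)) = (-280 + 56*7)*(-1*6) = (-280 + 392)*(-6) = 112*(-6) = -672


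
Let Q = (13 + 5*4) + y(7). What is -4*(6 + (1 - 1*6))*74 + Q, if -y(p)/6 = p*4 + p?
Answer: -473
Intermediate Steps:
y(p) = -30*p (y(p) = -6*(p*4 + p) = -6*(4*p + p) = -30*p)
Q = -177 (Q = (13 + 5*4) - 30*7 = (13 + 20) - 210 = 33 - 210 = -177)
-4*(6 + (1 - 1*6))*74 + Q = -4*(6 + (1 - 1*6))*74 - 177 = -4*(6 + (1 - 6))*74 - 177 = -4*(6 - 5)*74 - 177 = -4*1*74 - 177 = -4*74 - 177 = -296 - 177 = -473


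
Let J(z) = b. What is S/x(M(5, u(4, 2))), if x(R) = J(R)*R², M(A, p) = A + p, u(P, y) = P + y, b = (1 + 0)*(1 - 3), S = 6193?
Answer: -563/22 ≈ -25.591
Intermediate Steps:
b = -2 (b = 1*(-2) = -2)
J(z) = -2
x(R) = -2*R²
S/x(M(5, u(4, 2))) = 6193/((-2*(5 + (4 + 2))²)) = 6193/((-2*(5 + 6)²)) = 6193/((-2*11²)) = 6193/((-2*121)) = 6193/(-242) = 6193*(-1/242) = -563/22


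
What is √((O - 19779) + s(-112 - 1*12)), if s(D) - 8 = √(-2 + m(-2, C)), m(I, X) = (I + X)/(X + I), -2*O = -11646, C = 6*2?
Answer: √(-13948 + I) ≈ 0.0042 + 118.1*I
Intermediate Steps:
C = 12
O = 5823 (O = -½*(-11646) = 5823)
m(I, X) = 1 (m(I, X) = (I + X)/(I + X) = 1)
s(D) = 8 + I (s(D) = 8 + √(-2 + 1) = 8 + √(-1) = 8 + I)
√((O - 19779) + s(-112 - 1*12)) = √((5823 - 19779) + (8 + I)) = √(-13956 + (8 + I)) = √(-13948 + I)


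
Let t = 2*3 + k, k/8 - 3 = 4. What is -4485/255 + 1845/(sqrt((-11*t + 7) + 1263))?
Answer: -299/17 + 615*sqrt(3)/14 ≈ 58.498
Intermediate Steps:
k = 56 (k = 24 + 8*4 = 24 + 32 = 56)
t = 62 (t = 2*3 + 56 = 6 + 56 = 62)
-4485/255 + 1845/(sqrt((-11*t + 7) + 1263)) = -4485/255 + 1845/(sqrt((-11*62 + 7) + 1263)) = -4485*1/255 + 1845/(sqrt((-682 + 7) + 1263)) = -299/17 + 1845/(sqrt(-675 + 1263)) = -299/17 + 1845/(sqrt(588)) = -299/17 + 1845/((14*sqrt(3))) = -299/17 + 1845*(sqrt(3)/42) = -299/17 + 615*sqrt(3)/14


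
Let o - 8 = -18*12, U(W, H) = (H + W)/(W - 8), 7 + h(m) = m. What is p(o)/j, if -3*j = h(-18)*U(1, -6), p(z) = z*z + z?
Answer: 904176/125 ≈ 7233.4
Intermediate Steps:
h(m) = -7 + m
U(W, H) = (H + W)/(-8 + W)
o = -208 (o = 8 - 18*12 = 8 - 216 = -208)
p(z) = z + z² (p(z) = z² + z = z + z²)
j = 125/21 (j = -(-7 - 18)*(-6 + 1)/(-8 + 1)/3 = -(-25)*-5/(-7)/3 = -(-25)*(-⅐*(-5))/3 = -(-25)*5/(3*7) = -⅓*(-125/7) = 125/21 ≈ 5.9524)
p(o)/j = (-208*(1 - 208))/(125/21) = -208*(-207)*(21/125) = 43056*(21/125) = 904176/125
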